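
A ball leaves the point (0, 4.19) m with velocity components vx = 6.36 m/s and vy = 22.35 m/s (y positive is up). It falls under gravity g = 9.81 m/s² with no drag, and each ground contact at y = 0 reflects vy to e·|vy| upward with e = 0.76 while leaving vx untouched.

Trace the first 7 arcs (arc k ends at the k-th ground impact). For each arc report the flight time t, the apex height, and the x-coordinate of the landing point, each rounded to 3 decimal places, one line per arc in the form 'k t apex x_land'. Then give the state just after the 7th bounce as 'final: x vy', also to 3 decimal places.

1 4.737 29.650 30.127
2 3.737 17.126 53.895
3 2.840 9.892 71.958
4 2.159 5.714 85.687
5 1.640 3.300 96.120
6 1.247 1.906 104.050
7 0.948 1.101 110.076
final: 110.076 3.532

Arc 1: start y=4.190, vy=22.350 → t=4.737, apex=29.650, x_land=30.127, impact vy=-24.119
  bounce: vy ← 0.76·24.119 = 18.331
Arc 2: start y=0.000, vy=18.331 → t=3.737, apex=17.126, x_land=53.895, impact vy=-18.331
  bounce: vy ← 0.76·18.331 = 13.931
Arc 3: start y=0.000, vy=13.931 → t=2.840, apex=9.892, x_land=71.958, impact vy=-13.931
  bounce: vy ← 0.76·13.931 = 10.588
Arc 4: start y=0.000, vy=10.588 → t=2.159, apex=5.714, x_land=85.687, impact vy=-10.588
  bounce: vy ← 0.76·10.588 = 8.047
Arc 5: start y=0.000, vy=8.047 → t=1.640, apex=3.300, x_land=96.120, impact vy=-8.047
  bounce: vy ← 0.76·8.047 = 6.115
Arc 6: start y=0.000, vy=6.115 → t=1.247, apex=1.906, x_land=104.050, impact vy=-6.115
  bounce: vy ← 0.76·6.115 = 4.648
Arc 7: start y=0.000, vy=4.648 → t=0.948, apex=1.101, x_land=110.076, impact vy=-4.648
  bounce: vy ← 0.76·4.648 = 3.532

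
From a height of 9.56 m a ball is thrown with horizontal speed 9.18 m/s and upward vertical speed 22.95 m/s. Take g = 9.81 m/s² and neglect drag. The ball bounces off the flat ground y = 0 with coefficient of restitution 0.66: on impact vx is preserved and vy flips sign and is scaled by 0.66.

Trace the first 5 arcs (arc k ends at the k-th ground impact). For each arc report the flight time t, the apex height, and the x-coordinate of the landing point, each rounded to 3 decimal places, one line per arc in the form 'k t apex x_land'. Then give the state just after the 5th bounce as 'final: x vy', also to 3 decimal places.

1 5.064 36.405 46.486
2 3.596 15.858 79.498
3 2.373 6.908 101.286
4 1.566 3.009 115.667
5 1.034 1.311 125.158
final: 125.158 3.347

Arc 1: start y=9.560, vy=22.950 → t=5.064, apex=36.405, x_land=46.486, impact vy=-26.726
  bounce: vy ← 0.66·26.726 = 17.639
Arc 2: start y=0.000, vy=17.639 → t=3.596, apex=15.858, x_land=79.498, impact vy=-17.639
  bounce: vy ← 0.66·17.639 = 11.642
Arc 3: start y=0.000, vy=11.642 → t=2.373, apex=6.908, x_land=101.286, impact vy=-11.642
  bounce: vy ← 0.66·11.642 = 7.684
Arc 4: start y=0.000, vy=7.684 → t=1.566, apex=3.009, x_land=115.667, impact vy=-7.684
  bounce: vy ← 0.66·7.684 = 5.071
Arc 5: start y=0.000, vy=5.071 → t=1.034, apex=1.311, x_land=125.158, impact vy=-5.071
  bounce: vy ← 0.66·5.071 = 3.347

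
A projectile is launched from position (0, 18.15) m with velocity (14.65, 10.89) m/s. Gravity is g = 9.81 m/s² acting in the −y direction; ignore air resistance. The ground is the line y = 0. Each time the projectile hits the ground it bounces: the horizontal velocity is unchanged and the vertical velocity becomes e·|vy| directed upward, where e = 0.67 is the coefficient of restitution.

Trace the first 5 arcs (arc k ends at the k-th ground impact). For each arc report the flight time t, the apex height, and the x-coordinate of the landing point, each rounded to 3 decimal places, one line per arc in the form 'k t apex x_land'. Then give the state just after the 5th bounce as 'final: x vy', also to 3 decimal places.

1 3.331 24.194 48.800
2 2.976 10.861 92.399
3 1.994 4.875 121.611
4 1.336 2.189 141.183
5 0.895 0.982 154.296
final: 154.296 2.942

Arc 1: start y=18.150, vy=10.890 → t=3.331, apex=24.194, x_land=48.800, impact vy=-21.787
  bounce: vy ← 0.67·21.787 = 14.598
Arc 2: start y=0.000, vy=14.598 → t=2.976, apex=10.861, x_land=92.399, impact vy=-14.598
  bounce: vy ← 0.67·14.598 = 9.780
Arc 3: start y=0.000, vy=9.780 → t=1.994, apex=4.875, x_land=121.611, impact vy=-9.780
  bounce: vy ← 0.67·9.780 = 6.553
Arc 4: start y=0.000, vy=6.553 → t=1.336, apex=2.189, x_land=141.183, impact vy=-6.553
  bounce: vy ← 0.67·6.553 = 4.390
Arc 5: start y=0.000, vy=4.390 → t=0.895, apex=0.982, x_land=154.296, impact vy=-4.390
  bounce: vy ← 0.67·4.390 = 2.942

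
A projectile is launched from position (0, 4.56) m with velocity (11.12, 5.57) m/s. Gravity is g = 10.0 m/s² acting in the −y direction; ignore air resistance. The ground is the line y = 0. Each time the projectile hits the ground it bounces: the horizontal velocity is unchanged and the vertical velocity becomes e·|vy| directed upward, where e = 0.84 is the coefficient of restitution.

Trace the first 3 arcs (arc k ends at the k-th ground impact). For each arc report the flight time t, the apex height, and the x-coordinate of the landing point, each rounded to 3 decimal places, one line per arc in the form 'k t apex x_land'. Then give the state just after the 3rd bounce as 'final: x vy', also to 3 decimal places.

1 1.663 6.111 18.488
2 1.857 4.312 39.141
3 1.560 3.043 56.490
final: 56.490 6.553

Arc 1: start y=4.560, vy=5.570 → t=1.663, apex=6.111, x_land=18.488, impact vy=-11.056
  bounce: vy ← 0.84·11.056 = 9.287
Arc 2: start y=0.000, vy=9.287 → t=1.857, apex=4.312, x_land=39.141, impact vy=-9.287
  bounce: vy ← 0.84·9.287 = 7.801
Arc 3: start y=0.000, vy=7.801 → t=1.560, apex=3.043, x_land=56.490, impact vy=-7.801
  bounce: vy ← 0.84·7.801 = 6.553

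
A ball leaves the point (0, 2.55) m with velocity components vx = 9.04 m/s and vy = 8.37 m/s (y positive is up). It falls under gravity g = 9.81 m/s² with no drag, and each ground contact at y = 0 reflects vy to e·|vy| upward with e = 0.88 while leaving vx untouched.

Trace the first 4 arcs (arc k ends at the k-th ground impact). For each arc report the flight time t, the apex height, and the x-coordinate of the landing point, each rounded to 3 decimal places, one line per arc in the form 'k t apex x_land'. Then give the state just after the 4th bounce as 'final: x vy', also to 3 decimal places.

Arc 1: start y=2.550, vy=8.370 → t=1.970, apex=6.121, x_land=17.811, impact vy=-10.958
  bounce: vy ← 0.88·10.958 = 9.643
Arc 2: start y=0.000, vy=9.643 → t=1.966, apex=4.740, x_land=35.584, impact vy=-9.643
  bounce: vy ← 0.88·9.643 = 8.486
Arc 3: start y=0.000, vy=8.486 → t=1.730, apex=3.671, x_land=51.225, impact vy=-8.486
  bounce: vy ← 0.88·8.486 = 7.468
Arc 4: start y=0.000, vy=7.468 → t=1.523, apex=2.842, x_land=64.988, impact vy=-7.468
  bounce: vy ← 0.88·7.468 = 6.572

1 1.970 6.121 17.811
2 1.966 4.740 35.584
3 1.730 3.671 51.225
4 1.523 2.842 64.988
final: 64.988 6.572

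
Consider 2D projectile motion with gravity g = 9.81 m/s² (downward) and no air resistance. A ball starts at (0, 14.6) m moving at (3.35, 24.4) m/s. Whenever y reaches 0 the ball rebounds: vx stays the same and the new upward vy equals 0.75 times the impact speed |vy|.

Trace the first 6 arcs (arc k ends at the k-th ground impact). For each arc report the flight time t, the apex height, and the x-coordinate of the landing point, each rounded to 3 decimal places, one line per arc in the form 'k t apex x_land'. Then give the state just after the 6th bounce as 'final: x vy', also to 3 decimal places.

1 5.514 44.945 18.473
2 4.541 25.281 33.684
3 3.405 14.221 45.092
4 2.554 7.999 53.648
5 1.916 4.500 60.065
6 1.437 2.531 64.878
final: 64.878 5.285

Arc 1: start y=14.600, vy=24.400 → t=5.514, apex=44.945, x_land=18.473, impact vy=-29.695
  bounce: vy ← 0.75·29.695 = 22.271
Arc 2: start y=0.000, vy=22.271 → t=4.541, apex=25.281, x_land=33.684, impact vy=-22.271
  bounce: vy ← 0.75·22.271 = 16.704
Arc 3: start y=0.000, vy=16.704 → t=3.405, apex=14.221, x_land=45.092, impact vy=-16.704
  bounce: vy ← 0.75·16.704 = 12.528
Arc 4: start y=0.000, vy=12.528 → t=2.554, apex=7.999, x_land=53.648, impact vy=-12.528
  bounce: vy ← 0.75·12.528 = 9.396
Arc 5: start y=0.000, vy=9.396 → t=1.916, apex=4.500, x_land=60.065, impact vy=-9.396
  bounce: vy ← 0.75·9.396 = 7.047
Arc 6: start y=0.000, vy=7.047 → t=1.437, apex=2.531, x_land=64.878, impact vy=-7.047
  bounce: vy ← 0.75·7.047 = 5.285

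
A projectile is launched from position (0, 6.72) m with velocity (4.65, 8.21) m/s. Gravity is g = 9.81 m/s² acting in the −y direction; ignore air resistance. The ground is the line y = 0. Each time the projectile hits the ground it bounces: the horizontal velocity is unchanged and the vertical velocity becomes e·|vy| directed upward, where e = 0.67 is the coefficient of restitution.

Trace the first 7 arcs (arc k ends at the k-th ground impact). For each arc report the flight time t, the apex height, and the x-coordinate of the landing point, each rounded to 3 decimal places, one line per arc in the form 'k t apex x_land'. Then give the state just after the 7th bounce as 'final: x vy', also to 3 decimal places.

1 2.276 10.155 10.582
2 1.928 4.559 19.548
3 1.292 2.046 25.555
4 0.866 0.919 29.580
5 0.580 0.412 32.277
6 0.389 0.185 34.083
7 0.260 0.083 35.294
final: 35.294 0.856

Arc 1: start y=6.720, vy=8.210 → t=2.276, apex=10.155, x_land=10.582, impact vy=-14.116
  bounce: vy ← 0.67·14.116 = 9.457
Arc 2: start y=0.000, vy=9.457 → t=1.928, apex=4.559, x_land=19.548, impact vy=-9.457
  bounce: vy ← 0.67·9.457 = 6.336
Arc 3: start y=0.000, vy=6.336 → t=1.292, apex=2.046, x_land=25.555, impact vy=-6.336
  bounce: vy ← 0.67·6.336 = 4.245
Arc 4: start y=0.000, vy=4.245 → t=0.866, apex=0.919, x_land=29.580, impact vy=-4.245
  bounce: vy ← 0.67·4.245 = 2.844
Arc 5: start y=0.000, vy=2.844 → t=0.580, apex=0.412, x_land=32.277, impact vy=-2.844
  bounce: vy ← 0.67·2.844 = 1.906
Arc 6: start y=0.000, vy=1.906 → t=0.389, apex=0.185, x_land=34.083, impact vy=-1.906
  bounce: vy ← 0.67·1.906 = 1.277
Arc 7: start y=0.000, vy=1.277 → t=0.260, apex=0.083, x_land=35.294, impact vy=-1.277
  bounce: vy ← 0.67·1.277 = 0.856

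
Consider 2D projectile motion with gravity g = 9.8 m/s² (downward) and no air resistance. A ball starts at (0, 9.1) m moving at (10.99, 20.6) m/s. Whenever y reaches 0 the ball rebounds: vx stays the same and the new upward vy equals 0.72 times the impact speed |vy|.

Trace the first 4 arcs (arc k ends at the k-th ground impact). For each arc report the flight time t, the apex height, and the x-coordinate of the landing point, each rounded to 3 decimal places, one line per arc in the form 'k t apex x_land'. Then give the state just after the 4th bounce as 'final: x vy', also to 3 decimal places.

1 4.607 30.751 50.633
2 3.607 15.941 90.278
3 2.597 8.264 118.823
4 1.870 4.284 139.375
final: 139.375 6.598

Arc 1: start y=9.100, vy=20.600 → t=4.607, apex=30.751, x_land=50.633, impact vy=-24.550
  bounce: vy ← 0.72·24.550 = 17.676
Arc 2: start y=0.000, vy=17.676 → t=3.607, apex=15.941, x_land=90.278, impact vy=-17.676
  bounce: vy ← 0.72·17.676 = 12.727
Arc 3: start y=0.000, vy=12.727 → t=2.597, apex=8.264, x_land=118.823, impact vy=-12.727
  bounce: vy ← 0.72·12.727 = 9.163
Arc 4: start y=0.000, vy=9.163 → t=1.870, apex=4.284, x_land=139.375, impact vy=-9.163
  bounce: vy ← 0.72·9.163 = 6.598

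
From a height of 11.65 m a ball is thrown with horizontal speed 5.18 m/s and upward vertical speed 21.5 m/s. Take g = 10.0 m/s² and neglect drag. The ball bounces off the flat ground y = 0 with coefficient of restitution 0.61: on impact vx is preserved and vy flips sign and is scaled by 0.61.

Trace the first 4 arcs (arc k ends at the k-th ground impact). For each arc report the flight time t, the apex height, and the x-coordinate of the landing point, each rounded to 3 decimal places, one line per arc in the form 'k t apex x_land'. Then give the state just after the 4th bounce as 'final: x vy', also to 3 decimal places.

1 4.787 34.763 24.795
2 3.217 12.935 41.459
3 1.962 4.813 51.623
4 1.197 1.791 57.824
final: 57.824 3.651

Arc 1: start y=11.650, vy=21.500 → t=4.787, apex=34.763, x_land=24.795, impact vy=-26.368
  bounce: vy ← 0.61·26.368 = 16.084
Arc 2: start y=0.000, vy=16.084 → t=3.217, apex=12.935, x_land=41.459, impact vy=-16.084
  bounce: vy ← 0.61·16.084 = 9.811
Arc 3: start y=0.000, vy=9.811 → t=1.962, apex=4.813, x_land=51.623, impact vy=-9.811
  bounce: vy ← 0.61·9.811 = 5.985
Arc 4: start y=0.000, vy=5.985 → t=1.197, apex=1.791, x_land=57.824, impact vy=-5.985
  bounce: vy ← 0.61·5.985 = 3.651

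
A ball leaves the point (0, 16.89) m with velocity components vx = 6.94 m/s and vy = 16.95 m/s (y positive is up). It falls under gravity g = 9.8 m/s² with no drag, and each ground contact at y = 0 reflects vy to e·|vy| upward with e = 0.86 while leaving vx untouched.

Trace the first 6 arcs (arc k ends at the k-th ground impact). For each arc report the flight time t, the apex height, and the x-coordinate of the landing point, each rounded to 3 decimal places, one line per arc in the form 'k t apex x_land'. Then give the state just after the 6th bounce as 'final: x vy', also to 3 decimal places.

Arc 1: start y=16.890, vy=16.950 → t=4.267, apex=31.548, x_land=29.613, impact vy=-24.867
  bounce: vy ← 0.86·24.867 = 21.385
Arc 2: start y=0.000, vy=21.385 → t=4.364, apex=23.333, x_land=59.901, impact vy=-21.385
  bounce: vy ← 0.86·21.385 = 18.391
Arc 3: start y=0.000, vy=18.391 → t=3.753, apex=17.257, x_land=85.950, impact vy=-18.391
  bounce: vy ← 0.86·18.391 = 15.817
Arc 4: start y=0.000, vy=15.817 → t=3.228, apex=12.763, x_land=108.351, impact vy=-15.817
  bounce: vy ← 0.86·15.817 = 13.602
Arc 5: start y=0.000, vy=13.602 → t=2.776, apex=9.440, x_land=127.616, impact vy=-13.602
  bounce: vy ← 0.86·13.602 = 11.698
Arc 6: start y=0.000, vy=11.698 → t=2.387, apex=6.982, x_land=144.184, impact vy=-11.698
  bounce: vy ← 0.86·11.698 = 10.060

1 4.267 31.548 29.613
2 4.364 23.333 59.901
3 3.753 17.257 85.950
4 3.228 12.763 108.351
5 2.776 9.440 127.616
6 2.387 6.982 144.184
final: 144.184 10.060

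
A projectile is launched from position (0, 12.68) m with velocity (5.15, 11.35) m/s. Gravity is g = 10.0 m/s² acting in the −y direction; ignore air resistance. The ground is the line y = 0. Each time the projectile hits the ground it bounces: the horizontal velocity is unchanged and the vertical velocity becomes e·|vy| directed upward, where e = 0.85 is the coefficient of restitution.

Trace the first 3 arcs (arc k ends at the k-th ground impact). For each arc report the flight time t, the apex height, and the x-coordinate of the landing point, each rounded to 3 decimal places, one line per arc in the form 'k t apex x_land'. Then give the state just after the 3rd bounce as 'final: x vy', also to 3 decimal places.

Arc 1: start y=12.680, vy=11.350 → t=3.091, apex=19.121, x_land=15.916, impact vy=-19.556
  bounce: vy ← 0.85·19.556 = 16.622
Arc 2: start y=0.000, vy=16.622 → t=3.324, apex=13.815, x_land=33.037, impact vy=-16.622
  bounce: vy ← 0.85·16.622 = 14.129
Arc 3: start y=0.000, vy=14.129 → t=2.826, apex=9.981, x_land=47.590, impact vy=-14.129
  bounce: vy ← 0.85·14.129 = 12.010

1 3.091 19.121 15.916
2 3.324 13.815 33.037
3 2.826 9.981 47.590
final: 47.590 12.010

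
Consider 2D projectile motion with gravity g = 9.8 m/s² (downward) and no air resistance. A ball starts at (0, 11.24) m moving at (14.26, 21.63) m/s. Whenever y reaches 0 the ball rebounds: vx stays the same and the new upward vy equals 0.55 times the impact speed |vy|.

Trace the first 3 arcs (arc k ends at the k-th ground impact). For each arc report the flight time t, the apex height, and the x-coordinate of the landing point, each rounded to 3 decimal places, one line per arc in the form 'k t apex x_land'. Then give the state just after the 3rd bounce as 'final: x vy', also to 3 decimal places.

Arc 1: start y=11.240, vy=21.630 → t=4.884, apex=35.110, x_land=69.645, impact vy=-26.233
  bounce: vy ← 0.55·26.233 = 14.428
Arc 2: start y=0.000, vy=14.428 → t=2.945, apex=10.621, x_land=111.634, impact vy=-14.428
  bounce: vy ← 0.55·14.428 = 7.935
Arc 3: start y=0.000, vy=7.935 → t=1.619, apex=3.213, x_land=134.728, impact vy=-7.935
  bounce: vy ← 0.55·7.935 = 4.364

1 4.884 35.110 69.645
2 2.945 10.621 111.634
3 1.619 3.213 134.728
final: 134.728 4.364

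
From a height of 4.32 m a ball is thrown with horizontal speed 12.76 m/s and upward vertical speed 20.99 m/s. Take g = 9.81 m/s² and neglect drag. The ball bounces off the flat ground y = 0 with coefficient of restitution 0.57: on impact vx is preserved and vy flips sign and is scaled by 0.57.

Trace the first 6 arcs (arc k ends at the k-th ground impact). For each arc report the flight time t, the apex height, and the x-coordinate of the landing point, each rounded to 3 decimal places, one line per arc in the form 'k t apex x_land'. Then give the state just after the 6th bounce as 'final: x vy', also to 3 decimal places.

1 4.476 26.776 57.115
2 2.664 8.699 91.101
3 1.518 2.826 110.473
4 0.865 0.918 121.516
5 0.493 0.298 127.810
6 0.281 0.097 131.397
final: 131.397 0.786

Arc 1: start y=4.320, vy=20.990 → t=4.476, apex=26.776, x_land=57.115, impact vy=-22.920
  bounce: vy ← 0.57·22.920 = 13.065
Arc 2: start y=0.000, vy=13.065 → t=2.664, apex=8.699, x_land=91.101, impact vy=-13.065
  bounce: vy ← 0.57·13.065 = 7.447
Arc 3: start y=0.000, vy=7.447 → t=1.518, apex=2.826, x_land=110.473, impact vy=-7.447
  bounce: vy ← 0.57·7.447 = 4.245
Arc 4: start y=0.000, vy=4.245 → t=0.865, apex=0.918, x_land=121.516, impact vy=-4.245
  bounce: vy ← 0.57·4.245 = 2.419
Arc 5: start y=0.000, vy=2.419 → t=0.493, apex=0.298, x_land=127.810, impact vy=-2.419
  bounce: vy ← 0.57·2.419 = 1.379
Arc 6: start y=0.000, vy=1.379 → t=0.281, apex=0.097, x_land=131.397, impact vy=-1.379
  bounce: vy ← 0.57·1.379 = 0.786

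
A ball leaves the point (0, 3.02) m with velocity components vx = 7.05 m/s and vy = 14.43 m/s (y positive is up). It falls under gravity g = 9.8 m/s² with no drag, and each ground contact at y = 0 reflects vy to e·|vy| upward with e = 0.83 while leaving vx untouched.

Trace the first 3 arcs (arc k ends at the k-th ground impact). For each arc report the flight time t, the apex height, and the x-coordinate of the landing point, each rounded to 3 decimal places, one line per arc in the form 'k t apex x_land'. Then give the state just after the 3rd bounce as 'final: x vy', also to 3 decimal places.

1 3.141 13.644 22.145
2 2.770 9.399 41.673
3 2.299 6.475 57.882
final: 57.882 9.350

Arc 1: start y=3.020, vy=14.430 → t=3.141, apex=13.644, x_land=22.145, impact vy=-16.353
  bounce: vy ← 0.83·16.353 = 13.573
Arc 2: start y=0.000, vy=13.573 → t=2.770, apex=9.399, x_land=41.673, impact vy=-13.573
  bounce: vy ← 0.83·13.573 = 11.266
Arc 3: start y=0.000, vy=11.266 → t=2.299, apex=6.475, x_land=57.882, impact vy=-11.266
  bounce: vy ← 0.83·11.266 = 9.350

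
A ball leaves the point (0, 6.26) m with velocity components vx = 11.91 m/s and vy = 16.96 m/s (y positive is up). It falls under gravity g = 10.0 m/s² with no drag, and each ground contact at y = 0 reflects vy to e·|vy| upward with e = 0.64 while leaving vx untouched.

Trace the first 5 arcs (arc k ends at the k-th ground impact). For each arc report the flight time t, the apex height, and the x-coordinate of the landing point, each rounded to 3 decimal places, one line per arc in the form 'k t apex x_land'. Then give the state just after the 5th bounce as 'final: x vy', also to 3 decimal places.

1 3.728 20.642 44.399
2 2.601 8.455 75.374
3 1.664 3.463 95.198
4 1.065 1.419 107.885
5 0.682 0.581 116.005
final: 116.005 2.182

Arc 1: start y=6.260, vy=16.960 → t=3.728, apex=20.642, x_land=44.399, impact vy=-20.319
  bounce: vy ← 0.64·20.319 = 13.004
Arc 2: start y=0.000, vy=13.004 → t=2.601, apex=8.455, x_land=75.374, impact vy=-13.004
  bounce: vy ← 0.64·13.004 = 8.322
Arc 3: start y=0.000, vy=8.322 → t=1.664, apex=3.463, x_land=95.198, impact vy=-8.322
  bounce: vy ← 0.64·8.322 = 5.326
Arc 4: start y=0.000, vy=5.326 → t=1.065, apex=1.419, x_land=107.885, impact vy=-5.326
  bounce: vy ← 0.64·5.326 = 3.409
Arc 5: start y=0.000, vy=3.409 → t=0.682, apex=0.581, x_land=116.005, impact vy=-3.409
  bounce: vy ← 0.64·3.409 = 2.182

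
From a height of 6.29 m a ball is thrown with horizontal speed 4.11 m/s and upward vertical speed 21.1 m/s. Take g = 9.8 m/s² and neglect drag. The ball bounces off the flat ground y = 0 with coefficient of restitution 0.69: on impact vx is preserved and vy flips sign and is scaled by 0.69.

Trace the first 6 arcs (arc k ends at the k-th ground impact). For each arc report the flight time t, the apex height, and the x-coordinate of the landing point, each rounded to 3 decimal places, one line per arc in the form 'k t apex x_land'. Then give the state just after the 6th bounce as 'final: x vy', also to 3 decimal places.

1 4.586 29.005 18.849
2 3.357 13.809 32.648
3 2.317 6.575 42.169
4 1.599 3.130 48.739
5 1.103 1.490 53.273
6 0.761 0.710 56.400
final: 56.400 2.573

Arc 1: start y=6.290, vy=21.100 → t=4.586, apex=29.005, x_land=18.849, impact vy=-23.843
  bounce: vy ← 0.69·23.843 = 16.452
Arc 2: start y=0.000, vy=16.452 → t=3.357, apex=13.809, x_land=32.648, impact vy=-16.452
  bounce: vy ← 0.69·16.452 = 11.352
Arc 3: start y=0.000, vy=11.352 → t=2.317, apex=6.575, x_land=42.169, impact vy=-11.352
  bounce: vy ← 0.69·11.352 = 7.833
Arc 4: start y=0.000, vy=7.833 → t=1.599, apex=3.130, x_land=48.739, impact vy=-7.833
  bounce: vy ← 0.69·7.833 = 5.405
Arc 5: start y=0.000, vy=5.405 → t=1.103, apex=1.490, x_land=53.273, impact vy=-5.405
  bounce: vy ← 0.69·5.405 = 3.729
Arc 6: start y=0.000, vy=3.729 → t=0.761, apex=0.710, x_land=56.400, impact vy=-3.729
  bounce: vy ← 0.69·3.729 = 2.573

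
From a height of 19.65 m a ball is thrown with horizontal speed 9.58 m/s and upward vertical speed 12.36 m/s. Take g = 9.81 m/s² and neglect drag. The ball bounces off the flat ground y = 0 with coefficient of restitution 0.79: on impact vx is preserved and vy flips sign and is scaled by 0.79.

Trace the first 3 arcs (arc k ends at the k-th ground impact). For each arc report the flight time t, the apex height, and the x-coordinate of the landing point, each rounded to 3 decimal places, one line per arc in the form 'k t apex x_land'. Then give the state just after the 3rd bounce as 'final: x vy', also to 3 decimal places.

Arc 1: start y=19.650, vy=12.360 → t=3.625, apex=27.436, x_land=34.728, impact vy=-23.201
  bounce: vy ← 0.79·23.201 = 18.329
Arc 2: start y=0.000, vy=18.329 → t=3.737, apex=17.123, x_land=70.526, impact vy=-18.329
  bounce: vy ← 0.79·18.329 = 14.480
Arc 3: start y=0.000, vy=14.480 → t=2.952, apex=10.687, x_land=98.807, impact vy=-14.480
  bounce: vy ← 0.79·14.480 = 11.439

1 3.625 27.436 34.728
2 3.737 17.123 70.526
3 2.952 10.687 98.807
final: 98.807 11.439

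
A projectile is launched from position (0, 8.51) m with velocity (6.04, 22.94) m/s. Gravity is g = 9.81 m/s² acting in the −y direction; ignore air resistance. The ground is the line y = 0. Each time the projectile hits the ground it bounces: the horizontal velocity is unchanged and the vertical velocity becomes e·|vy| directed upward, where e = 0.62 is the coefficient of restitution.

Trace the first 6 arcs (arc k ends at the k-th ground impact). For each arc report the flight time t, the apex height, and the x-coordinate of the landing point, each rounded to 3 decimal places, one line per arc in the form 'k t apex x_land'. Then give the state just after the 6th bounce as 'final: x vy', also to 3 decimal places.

1 5.022 35.332 30.335
2 3.328 13.582 50.436
3 2.063 5.221 62.899
4 1.279 2.007 70.626
5 0.793 0.771 75.416
6 0.492 0.297 78.387
final: 78.387 1.495

Arc 1: start y=8.510, vy=22.940 → t=5.022, apex=35.332, x_land=30.335, impact vy=-26.329
  bounce: vy ← 0.62·26.329 = 16.324
Arc 2: start y=0.000, vy=16.324 → t=3.328, apex=13.582, x_land=50.436, impact vy=-16.324
  bounce: vy ← 0.62·16.324 = 10.121
Arc 3: start y=0.000, vy=10.121 → t=2.063, apex=5.221, x_land=62.899, impact vy=-10.121
  bounce: vy ← 0.62·10.121 = 6.275
Arc 4: start y=0.000, vy=6.275 → t=1.279, apex=2.007, x_land=70.626, impact vy=-6.275
  bounce: vy ← 0.62·6.275 = 3.890
Arc 5: start y=0.000, vy=3.890 → t=0.793, apex=0.771, x_land=75.416, impact vy=-3.890
  bounce: vy ← 0.62·3.890 = 2.412
Arc 6: start y=0.000, vy=2.412 → t=0.492, apex=0.297, x_land=78.387, impact vy=-2.412
  bounce: vy ← 0.62·2.412 = 1.495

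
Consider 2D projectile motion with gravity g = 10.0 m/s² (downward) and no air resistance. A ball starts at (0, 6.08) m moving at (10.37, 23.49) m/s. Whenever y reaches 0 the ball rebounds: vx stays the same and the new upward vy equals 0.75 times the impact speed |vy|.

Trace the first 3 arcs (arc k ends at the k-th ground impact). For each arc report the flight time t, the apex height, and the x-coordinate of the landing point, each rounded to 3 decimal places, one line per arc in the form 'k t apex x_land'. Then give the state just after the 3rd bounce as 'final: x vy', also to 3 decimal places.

Arc 1: start y=6.080, vy=23.490 → t=4.944, apex=33.669, x_land=51.269, impact vy=-25.950
  bounce: vy ← 0.75·25.950 = 19.462
Arc 2: start y=0.000, vy=19.462 → t=3.892, apex=18.939, x_land=91.633, impact vy=-19.462
  bounce: vy ← 0.75·19.462 = 14.597
Arc 3: start y=0.000, vy=14.597 → t=2.919, apex=10.653, x_land=121.907, impact vy=-14.597
  bounce: vy ← 0.75·14.597 = 10.947

1 4.944 33.669 51.269
2 3.892 18.939 91.633
3 2.919 10.653 121.907
final: 121.907 10.947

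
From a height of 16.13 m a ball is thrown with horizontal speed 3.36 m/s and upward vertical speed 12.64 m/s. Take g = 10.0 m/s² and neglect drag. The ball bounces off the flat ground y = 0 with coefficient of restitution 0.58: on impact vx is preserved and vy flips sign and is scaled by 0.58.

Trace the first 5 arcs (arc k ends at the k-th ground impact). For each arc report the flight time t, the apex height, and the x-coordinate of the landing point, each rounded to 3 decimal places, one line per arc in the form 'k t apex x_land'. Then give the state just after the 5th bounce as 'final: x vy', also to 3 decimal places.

Arc 1: start y=16.130, vy=12.640 → t=3.460, apex=24.118, x_land=11.627, impact vy=-21.963
  bounce: vy ← 0.58·21.963 = 12.738
Arc 2: start y=0.000, vy=12.738 → t=2.548, apex=8.113, x_land=20.187, impact vy=-12.738
  bounce: vy ← 0.58·12.738 = 7.388
Arc 3: start y=0.000, vy=7.388 → t=1.478, apex=2.729, x_land=25.152, impact vy=-7.388
  bounce: vy ← 0.58·7.388 = 4.285
Arc 4: start y=0.000, vy=4.285 → t=0.857, apex=0.918, x_land=28.031, impact vy=-4.285
  bounce: vy ← 0.58·4.285 = 2.485
Arc 5: start y=0.000, vy=2.485 → t=0.497, apex=0.309, x_land=29.702, impact vy=-2.485
  bounce: vy ← 0.58·2.485 = 1.442

1 3.460 24.118 11.627
2 2.548 8.113 20.187
3 1.478 2.729 25.152
4 0.857 0.918 28.031
5 0.497 0.309 29.702
final: 29.702 1.442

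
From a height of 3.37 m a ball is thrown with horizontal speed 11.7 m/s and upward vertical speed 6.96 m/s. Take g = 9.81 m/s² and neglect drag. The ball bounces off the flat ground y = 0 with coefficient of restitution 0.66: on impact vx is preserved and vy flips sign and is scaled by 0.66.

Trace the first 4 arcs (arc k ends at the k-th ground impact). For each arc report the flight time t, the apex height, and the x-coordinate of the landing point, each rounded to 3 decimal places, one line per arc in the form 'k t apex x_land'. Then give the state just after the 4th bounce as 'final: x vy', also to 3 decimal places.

Arc 1: start y=3.370, vy=6.960 → t=1.801, apex=5.839, x_land=21.066, impact vy=-10.703
  bounce: vy ← 0.66·10.703 = 7.064
Arc 2: start y=0.000, vy=7.064 → t=1.440, apex=2.543, x_land=37.917, impact vy=-7.064
  bounce: vy ← 0.66·7.064 = 4.662
Arc 3: start y=0.000, vy=4.662 → t=0.951, apex=1.108, x_land=49.038, impact vy=-4.662
  bounce: vy ← 0.66·4.662 = 3.077
Arc 4: start y=0.000, vy=3.077 → t=0.627, apex=0.483, x_land=56.378, impact vy=-3.077
  bounce: vy ← 0.66·3.077 = 2.031

1 1.801 5.839 21.066
2 1.440 2.543 37.917
3 0.951 1.108 49.038
4 0.627 0.483 56.378
final: 56.378 2.031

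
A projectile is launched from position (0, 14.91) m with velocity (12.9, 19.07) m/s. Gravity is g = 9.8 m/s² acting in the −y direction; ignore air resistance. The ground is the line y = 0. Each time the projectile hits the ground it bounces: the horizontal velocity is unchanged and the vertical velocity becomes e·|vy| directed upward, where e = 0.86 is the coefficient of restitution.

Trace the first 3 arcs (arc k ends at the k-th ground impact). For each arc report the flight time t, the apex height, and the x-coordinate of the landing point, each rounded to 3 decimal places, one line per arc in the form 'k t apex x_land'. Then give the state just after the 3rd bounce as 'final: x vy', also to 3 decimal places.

1 4.559 33.464 58.814
2 4.495 24.750 116.799
3 3.866 18.305 166.665
final: 166.665 16.290

Arc 1: start y=14.910, vy=19.070 → t=4.559, apex=33.464, x_land=58.814, impact vy=-25.611
  bounce: vy ← 0.86·25.611 = 22.025
Arc 2: start y=0.000, vy=22.025 → t=4.495, apex=24.750, x_land=116.799, impact vy=-22.025
  bounce: vy ← 0.86·22.025 = 18.942
Arc 3: start y=0.000, vy=18.942 → t=3.866, apex=18.305, x_land=166.665, impact vy=-18.942
  bounce: vy ← 0.86·18.942 = 16.290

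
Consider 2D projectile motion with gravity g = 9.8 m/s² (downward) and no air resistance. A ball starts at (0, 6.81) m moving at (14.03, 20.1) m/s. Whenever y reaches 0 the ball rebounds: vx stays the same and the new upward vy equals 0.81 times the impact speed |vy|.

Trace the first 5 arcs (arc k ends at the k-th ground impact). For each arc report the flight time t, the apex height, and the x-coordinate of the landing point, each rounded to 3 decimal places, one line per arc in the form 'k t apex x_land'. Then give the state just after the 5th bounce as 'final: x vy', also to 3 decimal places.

1 4.417 27.423 61.966
2 3.832 17.992 115.735
3 3.104 11.805 159.288
4 2.514 7.745 194.566
5 2.037 5.081 223.141
final: 223.141 8.084

Arc 1: start y=6.810, vy=20.100 → t=4.417, apex=27.423, x_land=61.966, impact vy=-23.184
  bounce: vy ← 0.81·23.184 = 18.779
Arc 2: start y=0.000, vy=18.779 → t=3.832, apex=17.992, x_land=115.735, impact vy=-18.779
  bounce: vy ← 0.81·18.779 = 15.211
Arc 3: start y=0.000, vy=15.211 → t=3.104, apex=11.805, x_land=159.288, impact vy=-15.211
  bounce: vy ← 0.81·15.211 = 12.321
Arc 4: start y=0.000, vy=12.321 → t=2.514, apex=7.745, x_land=194.566, impact vy=-12.321
  bounce: vy ← 0.81·12.321 = 9.980
Arc 5: start y=0.000, vy=9.980 → t=2.037, apex=5.081, x_land=223.141, impact vy=-9.980
  bounce: vy ← 0.81·9.980 = 8.084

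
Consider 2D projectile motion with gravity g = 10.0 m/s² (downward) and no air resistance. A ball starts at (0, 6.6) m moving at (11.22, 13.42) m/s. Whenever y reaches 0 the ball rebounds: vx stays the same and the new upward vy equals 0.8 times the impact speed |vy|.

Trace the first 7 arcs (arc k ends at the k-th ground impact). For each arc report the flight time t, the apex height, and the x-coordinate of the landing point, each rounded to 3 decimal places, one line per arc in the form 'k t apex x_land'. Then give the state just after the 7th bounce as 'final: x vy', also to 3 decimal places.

Arc 1: start y=6.600, vy=13.420 → t=3.109, apex=15.605, x_land=34.879, impact vy=-17.666
  bounce: vy ← 0.8·17.666 = 14.133
Arc 2: start y=0.000, vy=14.133 → t=2.827, apex=9.987, x_land=66.593, impact vy=-14.133
  bounce: vy ← 0.8·14.133 = 11.306
Arc 3: start y=0.000, vy=11.306 → t=2.261, apex=6.392, x_land=91.965, impact vy=-11.306
  bounce: vy ← 0.8·11.306 = 9.045
Arc 4: start y=0.000, vy=9.045 → t=1.809, apex=4.091, x_land=112.262, impact vy=-9.045
  bounce: vy ← 0.8·9.045 = 7.236
Arc 5: start y=0.000, vy=7.236 → t=1.447, apex=2.618, x_land=128.500, impact vy=-7.236
  bounce: vy ← 0.8·7.236 = 5.789
Arc 6: start y=0.000, vy=5.789 → t=1.158, apex=1.676, x_land=141.490, impact vy=-5.789
  bounce: vy ← 0.8·5.789 = 4.631
Arc 7: start y=0.000, vy=4.631 → t=0.926, apex=1.072, x_land=151.882, impact vy=-4.631
  bounce: vy ← 0.8·4.631 = 3.705

1 3.109 15.605 34.879
2 2.827 9.987 66.593
3 2.261 6.392 91.965
4 1.809 4.091 112.262
5 1.447 2.618 128.500
6 1.158 1.676 141.490
7 0.926 1.072 151.882
final: 151.882 3.705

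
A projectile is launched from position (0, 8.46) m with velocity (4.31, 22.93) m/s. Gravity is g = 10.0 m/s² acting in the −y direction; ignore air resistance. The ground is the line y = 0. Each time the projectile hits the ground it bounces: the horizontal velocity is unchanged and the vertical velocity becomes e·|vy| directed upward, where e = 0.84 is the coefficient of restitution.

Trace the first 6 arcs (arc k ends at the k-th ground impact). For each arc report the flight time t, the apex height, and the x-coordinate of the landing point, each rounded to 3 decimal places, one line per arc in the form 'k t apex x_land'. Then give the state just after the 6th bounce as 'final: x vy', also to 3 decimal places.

1 4.929 34.749 21.245
2 4.429 24.519 40.334
3 3.720 17.301 56.368
4 3.125 12.207 69.837
5 2.625 8.614 81.151
6 2.205 6.078 90.655
final: 90.655 9.261

Arc 1: start y=8.460, vy=22.930 → t=4.929, apex=34.749, x_land=21.245, impact vy=-26.363
  bounce: vy ← 0.84·26.363 = 22.145
Arc 2: start y=0.000, vy=22.145 → t=4.429, apex=24.519, x_land=40.334, impact vy=-22.145
  bounce: vy ← 0.84·22.145 = 18.601
Arc 3: start y=0.000, vy=18.601 → t=3.720, apex=17.301, x_land=56.368, impact vy=-18.601
  bounce: vy ← 0.84·18.601 = 15.625
Arc 4: start y=0.000, vy=15.625 → t=3.125, apex=12.207, x_land=69.837, impact vy=-15.625
  bounce: vy ← 0.84·15.625 = 13.125
Arc 5: start y=0.000, vy=13.125 → t=2.625, apex=8.614, x_land=81.151, impact vy=-13.125
  bounce: vy ← 0.84·13.125 = 11.025
Arc 6: start y=0.000, vy=11.025 → t=2.205, apex=6.078, x_land=90.655, impact vy=-11.025
  bounce: vy ← 0.84·11.025 = 9.261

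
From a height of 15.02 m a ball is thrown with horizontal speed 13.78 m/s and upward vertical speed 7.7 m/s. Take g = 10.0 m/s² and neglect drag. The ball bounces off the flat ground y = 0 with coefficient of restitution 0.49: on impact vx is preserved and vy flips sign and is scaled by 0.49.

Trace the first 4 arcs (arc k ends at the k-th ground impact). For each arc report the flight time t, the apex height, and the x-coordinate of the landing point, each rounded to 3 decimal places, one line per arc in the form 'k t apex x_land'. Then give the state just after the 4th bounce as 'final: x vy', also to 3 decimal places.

Arc 1: start y=15.020, vy=7.700 → t=2.667, apex=17.985, x_land=36.745, impact vy=-18.965
  bounce: vy ← 0.49·18.965 = 9.293
Arc 2: start y=0.000, vy=9.293 → t=1.859, apex=4.318, x_land=62.357, impact vy=-9.293
  bounce: vy ← 0.49·9.293 = 4.554
Arc 3: start y=0.000, vy=4.554 → t=0.911, apex=1.037, x_land=74.907, impact vy=-4.554
  bounce: vy ← 0.49·4.554 = 2.231
Arc 4: start y=0.000, vy=2.231 → t=0.446, apex=0.249, x_land=81.056, impact vy=-2.231
  bounce: vy ← 0.49·2.231 = 1.093

1 2.667 17.985 36.745
2 1.859 4.318 62.357
3 0.911 1.037 74.907
4 0.446 0.249 81.056
final: 81.056 1.093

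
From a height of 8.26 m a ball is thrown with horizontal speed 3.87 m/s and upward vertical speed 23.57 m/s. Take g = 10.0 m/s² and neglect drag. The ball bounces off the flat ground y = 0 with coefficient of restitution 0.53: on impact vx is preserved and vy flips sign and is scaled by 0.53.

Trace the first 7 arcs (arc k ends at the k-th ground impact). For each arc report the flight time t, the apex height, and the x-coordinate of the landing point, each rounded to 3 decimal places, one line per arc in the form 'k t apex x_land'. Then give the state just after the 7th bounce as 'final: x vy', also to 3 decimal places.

Arc 1: start y=8.260, vy=23.570 → t=5.042, apex=36.037, x_land=19.511, impact vy=-26.847
  bounce: vy ← 0.53·26.847 = 14.229
Arc 2: start y=0.000, vy=14.229 → t=2.846, apex=10.123, x_land=30.524, impact vy=-14.229
  bounce: vy ← 0.53·14.229 = 7.541
Arc 3: start y=0.000, vy=7.541 → t=1.508, apex=2.844, x_land=36.361, impact vy=-7.541
  bounce: vy ← 0.53·7.541 = 3.997
Arc 4: start y=0.000, vy=3.997 → t=0.799, apex=0.799, x_land=39.455, impact vy=-3.997
  bounce: vy ← 0.53·3.997 = 2.118
Arc 5: start y=0.000, vy=2.118 → t=0.424, apex=0.224, x_land=41.094, impact vy=-2.118
  bounce: vy ← 0.53·2.118 = 1.123
Arc 6: start y=0.000, vy=1.123 → t=0.225, apex=0.063, x_land=41.963, impact vy=-1.123
  bounce: vy ← 0.53·1.123 = 0.595
Arc 7: start y=0.000, vy=0.595 → t=0.119, apex=0.018, x_land=42.424, impact vy=-0.595
  bounce: vy ← 0.53·0.595 = 0.315

1 5.042 36.037 19.511
2 2.846 10.123 30.524
3 1.508 2.844 36.361
4 0.799 0.799 39.455
5 0.424 0.224 41.094
6 0.225 0.063 41.963
7 0.119 0.018 42.424
final: 42.424 0.315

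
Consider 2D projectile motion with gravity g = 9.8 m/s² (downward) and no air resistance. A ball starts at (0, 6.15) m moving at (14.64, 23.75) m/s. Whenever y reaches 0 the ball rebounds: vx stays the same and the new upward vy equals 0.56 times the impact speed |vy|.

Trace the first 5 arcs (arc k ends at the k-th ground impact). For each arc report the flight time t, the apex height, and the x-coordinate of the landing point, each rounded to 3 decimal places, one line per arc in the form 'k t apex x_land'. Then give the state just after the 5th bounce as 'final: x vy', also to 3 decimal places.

1 5.093 34.929 74.567
2 2.990 10.954 118.344
3 1.675 3.435 142.860
4 0.938 1.077 156.589
5 0.525 0.338 164.277
final: 164.277 1.441

Arc 1: start y=6.150, vy=23.750 → t=5.093, apex=34.929, x_land=74.567, impact vy=-26.165
  bounce: vy ← 0.56·26.165 = 14.652
Arc 2: start y=0.000, vy=14.652 → t=2.990, apex=10.954, x_land=118.344, impact vy=-14.652
  bounce: vy ← 0.56·14.652 = 8.205
Arc 3: start y=0.000, vy=8.205 → t=1.675, apex=3.435, x_land=142.860, impact vy=-8.205
  bounce: vy ← 0.56·8.205 = 4.595
Arc 4: start y=0.000, vy=4.595 → t=0.938, apex=1.077, x_land=156.589, impact vy=-4.595
  bounce: vy ← 0.56·4.595 = 2.573
Arc 5: start y=0.000, vy=2.573 → t=0.525, apex=0.338, x_land=164.277, impact vy=-2.573
  bounce: vy ← 0.56·2.573 = 1.441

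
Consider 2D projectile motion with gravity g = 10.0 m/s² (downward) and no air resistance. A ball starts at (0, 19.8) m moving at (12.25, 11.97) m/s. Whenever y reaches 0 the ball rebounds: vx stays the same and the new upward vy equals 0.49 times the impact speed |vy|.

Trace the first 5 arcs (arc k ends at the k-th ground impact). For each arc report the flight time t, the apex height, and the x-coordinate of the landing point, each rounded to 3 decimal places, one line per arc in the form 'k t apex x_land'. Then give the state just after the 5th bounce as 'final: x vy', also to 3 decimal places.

Arc 1: start y=19.800, vy=11.970 → t=3.519, apex=26.964, x_land=43.111, impact vy=-23.222
  bounce: vy ← 0.49·23.222 = 11.379
Arc 2: start y=0.000, vy=11.379 → t=2.276, apex=6.474, x_land=70.989, impact vy=-11.379
  bounce: vy ← 0.49·11.379 = 5.576
Arc 3: start y=0.000, vy=5.576 → t=1.115, apex=1.554, x_land=84.650, impact vy=-5.576
  bounce: vy ← 0.49·5.576 = 2.732
Arc 4: start y=0.000, vy=2.732 → t=0.546, apex=0.373, x_land=91.343, impact vy=-2.732
  bounce: vy ← 0.49·2.732 = 1.339
Arc 5: start y=0.000, vy=1.339 → t=0.268, apex=0.090, x_land=94.623, impact vy=-1.339
  bounce: vy ← 0.49·1.339 = 0.656

1 3.519 26.964 43.111
2 2.276 6.474 70.989
3 1.115 1.554 84.650
4 0.546 0.373 91.343
5 0.268 0.090 94.623
final: 94.623 0.656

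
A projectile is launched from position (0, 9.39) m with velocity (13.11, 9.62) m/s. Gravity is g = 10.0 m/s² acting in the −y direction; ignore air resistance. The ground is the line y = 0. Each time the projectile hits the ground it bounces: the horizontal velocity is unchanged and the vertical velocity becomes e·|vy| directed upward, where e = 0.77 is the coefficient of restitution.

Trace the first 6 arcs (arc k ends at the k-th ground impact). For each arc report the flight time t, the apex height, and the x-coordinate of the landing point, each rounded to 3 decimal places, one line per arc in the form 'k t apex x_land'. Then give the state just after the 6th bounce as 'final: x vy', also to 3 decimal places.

1 2.636 14.017 34.563
2 2.578 8.311 68.367
3 1.985 4.927 94.396
4 1.529 2.922 114.438
5 1.177 1.732 129.871
6 0.906 1.027 141.754
final: 141.754 3.490

Arc 1: start y=9.390, vy=9.620 → t=2.636, apex=14.017, x_land=34.563, impact vy=-16.743
  bounce: vy ← 0.77·16.743 = 12.892
Arc 2: start y=0.000, vy=12.892 → t=2.578, apex=8.311, x_land=68.367, impact vy=-12.892
  bounce: vy ← 0.77·12.892 = 9.927
Arc 3: start y=0.000, vy=9.927 → t=1.985, apex=4.927, x_land=94.396, impact vy=-9.927
  bounce: vy ← 0.77·9.927 = 7.644
Arc 4: start y=0.000, vy=7.644 → t=1.529, apex=2.922, x_land=114.438, impact vy=-7.644
  bounce: vy ← 0.77·7.644 = 5.886
Arc 5: start y=0.000, vy=5.886 → t=1.177, apex=1.732, x_land=129.871, impact vy=-5.886
  bounce: vy ← 0.77·5.886 = 4.532
Arc 6: start y=0.000, vy=4.532 → t=0.906, apex=1.027, x_land=141.754, impact vy=-4.532
  bounce: vy ← 0.77·4.532 = 3.490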